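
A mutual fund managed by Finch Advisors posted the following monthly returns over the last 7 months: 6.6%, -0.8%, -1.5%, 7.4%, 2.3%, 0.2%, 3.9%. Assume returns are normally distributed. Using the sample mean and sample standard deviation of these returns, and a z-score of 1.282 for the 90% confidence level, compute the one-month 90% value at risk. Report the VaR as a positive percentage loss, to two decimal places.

1.95

r̄ = (6.6 − 0.8 − 1.5 + 7.4 + 2.3 + 0.2 + 3.9) / 7 = 2.5857%
Σ(r − r̄)² = (6.6 − 2.5857)² + (-0.8 − 2.5857)² + (-1.5 − 2.5857)² + … = 74.9486
sample σ = √(74.9486 / 6) = √12.4914 = 3.5343%
VaR = −(r̄ − z·σ) = −(2.5857 − 1.282 × 3.5343) = −(-1.9453) = 1.9453%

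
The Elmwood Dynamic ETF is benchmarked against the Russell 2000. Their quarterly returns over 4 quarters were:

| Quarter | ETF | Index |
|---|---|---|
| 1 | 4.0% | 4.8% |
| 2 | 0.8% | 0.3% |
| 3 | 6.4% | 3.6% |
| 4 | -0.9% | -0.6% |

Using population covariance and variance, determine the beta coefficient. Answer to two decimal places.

r̄p = 2.5750%,  r̄m = 2.0250%
Cov = Σ(rp − r̄p)(rm − r̄m) / 4 = 5.5406
Var(rm) = Σ(rm − r̄m)² / 4 = 5.0119
β = Cov / Var = 5.5406 / 5.0119 = 1.1055

1.11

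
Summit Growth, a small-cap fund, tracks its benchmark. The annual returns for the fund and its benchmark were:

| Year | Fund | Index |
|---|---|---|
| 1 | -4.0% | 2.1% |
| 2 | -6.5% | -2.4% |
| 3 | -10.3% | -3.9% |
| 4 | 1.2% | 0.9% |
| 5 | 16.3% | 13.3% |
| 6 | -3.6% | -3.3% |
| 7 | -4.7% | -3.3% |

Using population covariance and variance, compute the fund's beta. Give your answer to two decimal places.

1.34

r̄p = -1.6571%,  r̄m = 0.4857%
Cov = Σ(rp − r̄p)(rm − r̄m) / 7 = 42.6092
Var(rm) = Σ(rm − r̄m)² / 7 = 31.8869
β = Cov / Var = 42.6092 / 31.8869 = 1.3363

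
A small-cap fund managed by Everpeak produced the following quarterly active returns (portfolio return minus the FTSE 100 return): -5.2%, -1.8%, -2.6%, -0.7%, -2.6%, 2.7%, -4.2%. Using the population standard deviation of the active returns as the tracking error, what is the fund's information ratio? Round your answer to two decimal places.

-0.86

r̄ = (-5.2 − 1.8 − 2.6 − 0.7 − 2.6 + 2.7 − 4.2) / 7 = -2.0571%
Σ(r − r̄)² = (-5.2 − (-2.0571))² + (-1.8 − (-2.0571))² + (-2.6 − (-2.0571))² + … = 39.5971
σ = √[39.5971 / 7] = 2.3784%
IR = r̄ / tracking error = -2.0571 / 2.3784 = -0.8649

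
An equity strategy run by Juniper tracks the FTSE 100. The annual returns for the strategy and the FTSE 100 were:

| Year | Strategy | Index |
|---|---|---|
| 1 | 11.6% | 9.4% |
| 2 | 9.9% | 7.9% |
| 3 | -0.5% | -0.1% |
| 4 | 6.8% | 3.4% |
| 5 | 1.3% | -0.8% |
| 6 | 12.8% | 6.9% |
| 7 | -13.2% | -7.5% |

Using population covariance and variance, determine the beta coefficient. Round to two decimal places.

1.48

r̄p = 4.1000%,  r̄m = 2.7429%
Cov = Σ(rp − r̄p)(rm − r̄m) / 7 = 45.4257
Var(rm) = Σ(rm − r̄m)² / 7 = 30.5967
β = Cov / Var = 45.4257 / 30.5967 = 1.4847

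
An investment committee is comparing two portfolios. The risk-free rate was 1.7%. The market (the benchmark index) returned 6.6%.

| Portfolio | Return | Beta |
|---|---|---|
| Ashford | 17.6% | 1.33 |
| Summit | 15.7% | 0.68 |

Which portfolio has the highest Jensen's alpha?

Summit

Ashford: α = 17.6% − [1.7% + 1.33 × (6.6% − 1.7%)] = 9.383
Summit: α = 15.7% − [1.7% + 0.68 × (6.6% − 1.7%)] = 10.668
Highest: Summit (10.668).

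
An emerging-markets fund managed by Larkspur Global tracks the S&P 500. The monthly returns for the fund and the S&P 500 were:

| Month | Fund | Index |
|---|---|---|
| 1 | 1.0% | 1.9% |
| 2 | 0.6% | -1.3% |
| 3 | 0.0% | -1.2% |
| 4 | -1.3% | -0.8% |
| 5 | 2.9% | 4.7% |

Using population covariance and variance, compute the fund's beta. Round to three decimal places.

0.501

r̄p = 0.6400%,  r̄m = 0.6600%
Cov = Σ(rp − r̄p)(rm − r̄m) / 5 = 2.7356
Var(rm) = Σ(rm − r̄m)² / 5 = 5.4584
β = Cov / Var = 2.7356 / 5.4584 = 0.5012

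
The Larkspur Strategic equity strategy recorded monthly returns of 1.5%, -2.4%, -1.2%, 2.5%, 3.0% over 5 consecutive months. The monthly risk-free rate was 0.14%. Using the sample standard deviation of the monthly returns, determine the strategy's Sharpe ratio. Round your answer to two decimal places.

Mean return μ = 3.40 / 5 = 0.6800%
Sample σ = √[Σ(r − μ)² / 4] = √[22.3880 / 4] = √5.5970 = 2.3658%
Sharpe = (μ − rf) / σ = (0.6800 − 0.14) / 2.3658 = 0.5400 / 2.3658 = 0.2283

0.23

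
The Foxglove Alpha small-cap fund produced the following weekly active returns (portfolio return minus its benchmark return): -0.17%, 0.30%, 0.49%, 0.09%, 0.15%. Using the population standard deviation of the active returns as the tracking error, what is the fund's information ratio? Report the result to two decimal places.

Mean return μ = 0.860 / 5 = 0.1720%
Population σ = √[Σ(r − μ)² / 5] = √[0.2417 / 5] = √0.0483 = 0.2198%
IR = μ / tracking error = 0.1720 / 0.2198 = 0.7825

0.78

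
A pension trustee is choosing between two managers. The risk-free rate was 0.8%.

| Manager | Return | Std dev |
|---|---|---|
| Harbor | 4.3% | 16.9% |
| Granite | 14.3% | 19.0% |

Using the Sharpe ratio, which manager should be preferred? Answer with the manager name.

Granite

Harbor: Sharpe ratio = (4.3% − 0.8%) / 16.9% = 0.207
Granite: Sharpe ratio = (14.3% − 0.8%) / 19.0% = 0.711
Highest: Granite (0.711).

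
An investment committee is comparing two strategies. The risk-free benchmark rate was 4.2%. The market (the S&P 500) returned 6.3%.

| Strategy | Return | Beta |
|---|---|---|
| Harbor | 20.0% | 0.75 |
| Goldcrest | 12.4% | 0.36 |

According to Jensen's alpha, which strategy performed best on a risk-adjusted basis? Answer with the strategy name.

Harbor: α = 20.0% − [4.2% + 0.75 × (6.3% − 4.2%)] = 14.225
Goldcrest: α = 12.4% − [4.2% + 0.36 × (6.3% − 4.2%)] = 7.444
Highest: Harbor (14.225).

Harbor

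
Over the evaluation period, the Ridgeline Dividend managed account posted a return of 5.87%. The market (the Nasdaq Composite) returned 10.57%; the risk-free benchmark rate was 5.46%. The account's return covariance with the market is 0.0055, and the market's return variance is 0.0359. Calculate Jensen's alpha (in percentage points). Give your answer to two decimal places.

β = Cov / Var = 0.0055 / 0.0359 = 0.1532
E[R] = Rf + β(Rm − Rf) = 5.46% + 0.1532 × (10.57% − 5.46%) = 6.2429%
α = Rp − E[R] = 5.87% − 6.2429% = -0.3729

-0.37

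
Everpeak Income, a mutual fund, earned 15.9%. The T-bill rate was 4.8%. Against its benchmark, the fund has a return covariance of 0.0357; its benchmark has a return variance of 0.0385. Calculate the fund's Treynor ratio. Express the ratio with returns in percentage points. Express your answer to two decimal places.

11.97

β = Cov / Var = 0.0357 / 0.0385 = 0.9273
Treynor = (Rp − Rf) / β = (15.9% − 4.8%) / 0.9273 = 11.10 / 0.9273 = 11.9702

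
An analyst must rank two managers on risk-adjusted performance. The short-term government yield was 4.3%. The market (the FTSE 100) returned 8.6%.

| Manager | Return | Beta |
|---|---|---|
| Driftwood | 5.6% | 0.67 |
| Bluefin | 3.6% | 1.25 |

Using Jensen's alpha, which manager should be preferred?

Driftwood: α = 5.6% − [4.3% + 0.67 × (8.6% − 4.3%)] = -1.581
Bluefin: α = 3.6% − [4.3% + 1.25 × (8.6% − 4.3%)] = -6.075
Highest: Driftwood (-1.581).

Driftwood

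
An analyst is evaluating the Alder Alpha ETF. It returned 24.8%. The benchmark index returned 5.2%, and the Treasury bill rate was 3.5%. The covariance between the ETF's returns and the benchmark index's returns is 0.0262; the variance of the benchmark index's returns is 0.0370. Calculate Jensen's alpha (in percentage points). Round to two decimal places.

β = Cov / Var = 0.0262 / 0.0370 = 0.7081
E[R] = Rf + β(Rm − Rf) = 3.5% + 0.7081 × (5.2% − 3.5%) = 4.7038%
α = Rp − E[R] = 24.8% − 4.7038% = 20.0962

20.10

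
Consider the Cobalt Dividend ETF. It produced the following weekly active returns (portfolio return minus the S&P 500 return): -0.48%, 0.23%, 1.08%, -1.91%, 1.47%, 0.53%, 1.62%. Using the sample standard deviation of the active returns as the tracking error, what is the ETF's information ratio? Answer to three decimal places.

0.292

Mean return r̄ = 2.540 / 7 = 0.3629%
Σ(r − r̄)² = (-0.48 − 0.3629)² + (0.23 − 0.3629)² + … = 9.2423
sample σ = √(9.2423 / 6) = √1.5404 = 1.2411%
IR = r̄ / tracking error = 0.3629 / 1.2411 = 0.2924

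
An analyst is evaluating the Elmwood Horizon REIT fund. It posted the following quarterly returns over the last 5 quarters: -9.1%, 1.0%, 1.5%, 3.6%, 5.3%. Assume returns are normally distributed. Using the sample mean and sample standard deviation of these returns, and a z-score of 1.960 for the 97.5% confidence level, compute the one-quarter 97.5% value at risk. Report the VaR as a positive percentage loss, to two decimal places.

Mean return r̄ = 2.30 / 5 = 0.4600%
Σ(r − r̄)² = (-9.1 − 0.4600)² + (1 − 0.4600)² + … = 126.0520
σ = √[126.0520 / 4] = 5.6136%
VaR = −(r̄ − z·σ) = −(0.4600 − 1.960 × 5.6136) = −(-10.5427) = 10.5427%

10.54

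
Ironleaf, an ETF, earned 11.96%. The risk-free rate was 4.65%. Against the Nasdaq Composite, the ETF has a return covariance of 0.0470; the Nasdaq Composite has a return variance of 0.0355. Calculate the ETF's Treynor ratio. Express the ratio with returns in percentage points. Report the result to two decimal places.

β = Cov / Var = 0.0470 / 0.0355 = 1.3239
Treynor = (Rp − Rf) / β = (11.96% − 4.65%) / 1.3239 = 7.31 / 1.3239 = 5.5216

5.52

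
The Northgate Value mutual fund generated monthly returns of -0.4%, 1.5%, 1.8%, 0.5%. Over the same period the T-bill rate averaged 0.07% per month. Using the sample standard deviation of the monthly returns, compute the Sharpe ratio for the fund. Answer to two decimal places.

0.78

Mean return μ = 3.40 / 4 = 0.8500%
Σ(r − μ)² = 3.0100; sample σ = √(3.0100/3) = 1.0017%
Sharpe = (μ − rf) / σ = (0.8500 − 0.07) / 1.0017 = 0.7800 / 1.0017 = 0.7787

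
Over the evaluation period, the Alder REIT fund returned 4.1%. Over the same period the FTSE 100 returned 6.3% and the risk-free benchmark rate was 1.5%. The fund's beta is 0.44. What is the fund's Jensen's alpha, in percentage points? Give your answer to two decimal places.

0.49

CAPM expected return = Rf + β(Rm − Rf) = 1.5% + 0.44 × (6.3% − 1.5%) = 1.5 + 0.44 × 4.80 = 3.6120%
Jensen's α = Rp − E[R] = 4.1% − 3.6120% = 0.4880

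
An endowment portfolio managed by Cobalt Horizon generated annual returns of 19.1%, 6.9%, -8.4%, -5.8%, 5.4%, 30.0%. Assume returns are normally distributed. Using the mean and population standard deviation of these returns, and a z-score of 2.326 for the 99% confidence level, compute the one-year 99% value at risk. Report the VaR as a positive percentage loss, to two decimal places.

Mean return r̄ = 47.20 / 6 = 7.8667%
Σ(r − r̄)² = 1074.4733; population σ = √(1074.4733/6) = 13.3820%
VaR = −(r̄ − z·σ) = −(7.8667 − 2.326 × 13.3820) = −(-23.2598) = 23.2598%

23.26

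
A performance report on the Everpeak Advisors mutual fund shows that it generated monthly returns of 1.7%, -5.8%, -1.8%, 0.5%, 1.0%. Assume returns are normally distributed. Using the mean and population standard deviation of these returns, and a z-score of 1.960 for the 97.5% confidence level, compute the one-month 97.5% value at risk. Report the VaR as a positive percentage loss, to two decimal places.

r̄ = (1.7 − 5.8 − 1.8 + 0.5 + 1) / 5 = -0.8800%
Σ(r − r̄)² = (1.7 − (-0.8800))² + (-5.8 − (-0.8800))² + … = 37.1480
σ = √[37.1480 / 5] = 2.7257%
VaR = −(r̄ − z·σ) = −(-0.8800 − 1.960 × 2.7257) = −(-6.2224) = 6.2224%

6.22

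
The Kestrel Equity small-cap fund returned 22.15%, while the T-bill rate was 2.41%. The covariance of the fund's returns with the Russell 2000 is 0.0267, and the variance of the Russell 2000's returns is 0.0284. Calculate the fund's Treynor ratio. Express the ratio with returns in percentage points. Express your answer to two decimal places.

β = Cov / Var = 0.0267 / 0.0284 = 0.9401
Treynor = (Rp − Rf) / β = (22.15% − 2.41%) / 0.9401 = 19.74 / 0.9401 = 20.9978

21.00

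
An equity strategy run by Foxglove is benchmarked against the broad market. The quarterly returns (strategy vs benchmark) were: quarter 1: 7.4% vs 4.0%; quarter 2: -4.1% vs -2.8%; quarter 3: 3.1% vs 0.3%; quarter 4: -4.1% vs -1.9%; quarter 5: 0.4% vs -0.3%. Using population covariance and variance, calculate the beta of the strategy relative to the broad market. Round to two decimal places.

r̄p = 0.5400%,  r̄m = -0.1400%
Cov = Σ(rp − r̄p)(rm − r̄m) / 5 = 10.0116
Var(rm) = Σ(rm − r̄m)² / 5 = 5.5064
β = Cov / Var = 10.0116 / 5.5064 = 1.8182

1.82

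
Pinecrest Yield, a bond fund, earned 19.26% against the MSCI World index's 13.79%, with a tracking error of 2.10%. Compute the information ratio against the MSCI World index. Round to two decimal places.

2.60

IR = (Rp − Rb) / TE = (19.26% − 13.79%) / 2.10% = 5.47% / 2.10% = 2.6048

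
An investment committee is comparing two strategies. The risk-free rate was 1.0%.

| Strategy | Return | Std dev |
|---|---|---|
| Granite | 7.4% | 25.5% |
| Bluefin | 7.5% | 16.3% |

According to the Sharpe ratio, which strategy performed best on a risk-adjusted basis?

Granite: Sharpe ratio = (7.4% − 1.0%) / 25.5% = 0.251
Bluefin: Sharpe ratio = (7.5% − 1.0%) / 16.3% = 0.399
Highest: Bluefin (0.399).

Bluefin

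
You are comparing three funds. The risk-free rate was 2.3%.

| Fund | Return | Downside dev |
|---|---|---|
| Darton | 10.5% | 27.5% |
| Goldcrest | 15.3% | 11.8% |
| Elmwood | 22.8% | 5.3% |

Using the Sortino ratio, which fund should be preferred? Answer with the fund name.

Elmwood

Darton: Sortino ratio = (10.5% − 2.3%) / 27.5% = 0.298
Goldcrest: Sortino ratio = (15.3% − 2.3%) / 11.8% = 1.102
Elmwood: Sortino ratio = (22.8% − 2.3%) / 5.3% = 3.868
Highest: Elmwood (3.868).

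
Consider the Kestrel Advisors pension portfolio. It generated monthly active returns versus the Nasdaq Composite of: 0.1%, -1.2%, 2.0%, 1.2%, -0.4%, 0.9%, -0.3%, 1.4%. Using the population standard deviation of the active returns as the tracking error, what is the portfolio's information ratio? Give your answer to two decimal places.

0.46

r̄ = (0.1 − 1.2 + 2 + 1.2 − 0.4 + 0.9 − 0.3 + 1.4) / 8 = 3.70 / 8 = 0.4625%
Σ(r − r̄)² = 8.1988; population σ = √(8.1988/8) = 1.0123%
IR = r̄ / tracking error = 0.4625 / 1.0123 = 0.4569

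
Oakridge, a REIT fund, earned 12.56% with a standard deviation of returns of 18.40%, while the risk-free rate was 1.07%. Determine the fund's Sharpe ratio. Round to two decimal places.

0.62

Sharpe = (Rp − Rf) / σp = (12.56% − 1.07%) / 18.40% = 11.49% / 18.40% = 0.6245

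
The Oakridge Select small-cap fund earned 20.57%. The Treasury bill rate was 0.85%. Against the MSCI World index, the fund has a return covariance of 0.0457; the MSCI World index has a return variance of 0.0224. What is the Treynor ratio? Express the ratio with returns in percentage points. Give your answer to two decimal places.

9.67

β = Cov / Var = 0.0457 / 0.0224 = 2.0402
Treynor = (Rp − Rf) / β = (20.57% − 0.85%) / 2.0402 = 19.72 / 2.0402 = 9.6657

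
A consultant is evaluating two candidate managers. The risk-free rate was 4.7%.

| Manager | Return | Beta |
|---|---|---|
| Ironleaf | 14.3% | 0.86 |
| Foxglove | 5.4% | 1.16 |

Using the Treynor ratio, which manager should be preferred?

Ironleaf

Ironleaf: Treynor = (14.3% − 4.7%) / 0.86 = 11.163
Foxglove: Treynor = (5.4% − 4.7%) / 1.16 = 0.603
Highest: Ironleaf (11.163).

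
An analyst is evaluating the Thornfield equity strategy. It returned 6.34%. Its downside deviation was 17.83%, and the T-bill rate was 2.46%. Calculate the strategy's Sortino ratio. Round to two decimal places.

0.22

Sortino = (Rp − Rf) / σd = (6.34% − 2.46%) / 17.83% = 3.88% / 17.83% = 0.2176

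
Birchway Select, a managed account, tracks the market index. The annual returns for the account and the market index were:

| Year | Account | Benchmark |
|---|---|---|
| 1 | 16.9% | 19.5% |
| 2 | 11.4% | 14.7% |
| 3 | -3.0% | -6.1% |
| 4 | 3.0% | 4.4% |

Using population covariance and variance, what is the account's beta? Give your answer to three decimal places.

r̄p = 7.0750%,  r̄m = 8.1250%
Cov = Σ(rp − r̄p)(rm − r̄m) / 4 = 74.6731
Var(rm) = Σ(rm − r̄m)² / 4 = 97.2119
β = Cov / Var = 74.6731 / 97.2119 = 0.7681

0.768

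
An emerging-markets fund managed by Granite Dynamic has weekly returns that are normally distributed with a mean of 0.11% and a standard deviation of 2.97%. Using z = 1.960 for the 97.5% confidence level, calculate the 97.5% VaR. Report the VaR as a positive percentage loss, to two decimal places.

5.71

VaR (as % loss) = −(μ − z·σ) = −(0.11% − 1.960 × 2.97%) = −(-5.7112%) = 5.7112%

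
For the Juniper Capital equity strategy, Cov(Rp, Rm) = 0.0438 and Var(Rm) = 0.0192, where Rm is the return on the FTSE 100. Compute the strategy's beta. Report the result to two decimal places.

2.28

β = Cov(Rp, Rm) / Var(Rm) = 0.0438 / 0.0192 = 2.2813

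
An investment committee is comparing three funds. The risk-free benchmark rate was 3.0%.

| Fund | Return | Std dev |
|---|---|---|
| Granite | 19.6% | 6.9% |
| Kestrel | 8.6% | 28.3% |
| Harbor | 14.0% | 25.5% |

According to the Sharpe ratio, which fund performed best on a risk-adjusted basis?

Granite

Granite: Sharpe ratio = (19.6% − 3.0%) / 6.9% = 2.406
Kestrel: Sharpe ratio = (8.6% − 3.0%) / 28.3% = 0.198
Harbor: Sharpe ratio = (14.0% − 3.0%) / 25.5% = 0.431
Highest: Granite (2.406).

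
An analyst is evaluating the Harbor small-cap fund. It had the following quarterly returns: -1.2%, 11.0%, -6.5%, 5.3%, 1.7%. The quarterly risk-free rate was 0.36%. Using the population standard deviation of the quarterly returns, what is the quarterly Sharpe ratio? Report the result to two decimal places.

μ = (-1.2 + 11 − 6.5 + 5.3 + 1.7) / 5 = 2.0600%
Σ(r − μ)² = (-1.2 − 2.0600)² + (11 − 2.0600)² + … = 174.4520
σ = √[174.4520 / 5] = 5.9068%
Sharpe = (μ − rf) / σ = (2.0600 − 0.36) / 5.9068 = 1.7000 / 5.9068 = 0.2878

0.29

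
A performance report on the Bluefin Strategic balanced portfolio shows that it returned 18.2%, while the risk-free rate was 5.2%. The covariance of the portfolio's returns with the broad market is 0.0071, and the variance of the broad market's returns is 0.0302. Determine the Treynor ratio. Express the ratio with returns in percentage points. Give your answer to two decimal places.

β = Cov / Var = 0.0071 / 0.0302 = 0.2351
Treynor = (Rp − Rf) / β = (18.2% − 5.2%) / 0.2351 = 13.00 / 0.2351 = 55.2956

55.30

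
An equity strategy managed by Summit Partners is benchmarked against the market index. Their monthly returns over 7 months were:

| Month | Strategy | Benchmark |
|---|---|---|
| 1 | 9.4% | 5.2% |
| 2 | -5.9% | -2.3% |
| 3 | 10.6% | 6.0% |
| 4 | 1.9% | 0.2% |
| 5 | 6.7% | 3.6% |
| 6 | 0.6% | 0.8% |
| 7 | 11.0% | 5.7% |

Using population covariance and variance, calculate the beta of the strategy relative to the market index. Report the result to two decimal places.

r̄p = 4.9000%,  r̄m = 2.7429%
Cov = Σ(rp − r̄p)(rm − r̄m) / 7 = 17.0929
Var(rm) = Σ(rm − r̄m)² / 7 = 8.8282
β = Cov / Var = 17.0929 / 8.8282 = 1.9362

1.94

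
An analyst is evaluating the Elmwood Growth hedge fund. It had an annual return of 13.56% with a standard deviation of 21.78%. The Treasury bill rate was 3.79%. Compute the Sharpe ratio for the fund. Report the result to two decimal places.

Sharpe = (Rp − Rf) / σp = (13.56% − 3.79%) / 21.78% = 9.77% / 21.78% = 0.4486

0.45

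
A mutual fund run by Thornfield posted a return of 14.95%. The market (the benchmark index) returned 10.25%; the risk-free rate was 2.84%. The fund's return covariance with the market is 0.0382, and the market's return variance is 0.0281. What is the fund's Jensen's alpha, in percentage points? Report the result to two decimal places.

2.04

β = Cov / Var = 0.0382 / 0.0281 = 1.3594
E[R] = Rf + β(Rm − Rf) = 2.84% + 1.3594 × (10.25% − 2.84%) = 12.9132%
α = Rp − E[R] = 14.95% − 12.9132% = 2.0368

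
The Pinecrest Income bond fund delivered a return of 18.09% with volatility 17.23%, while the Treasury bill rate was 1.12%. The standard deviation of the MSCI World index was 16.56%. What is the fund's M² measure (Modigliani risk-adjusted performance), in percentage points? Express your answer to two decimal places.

Sharpe = (Rp − Rf) / σp = (18.09% − 1.12%) / 17.23% = 0.9849
M² = Rf + Sharpe × σm = 1.12% + 0.9849 × 16.56% = 17.4299%

17.43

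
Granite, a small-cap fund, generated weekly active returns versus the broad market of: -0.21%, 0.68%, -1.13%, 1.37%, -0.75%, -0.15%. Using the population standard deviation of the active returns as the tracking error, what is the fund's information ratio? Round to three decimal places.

-0.038

r̄ = (-0.21 + 0.68 − 1.13 + 1.37 − 0.75 − 0.15) / 6 = -0.190 / 6 = -0.0317%
Population σ = √[Σ(r − r̄)² / 6] = √[4.2393 / 6] = √0.7066 = 0.8406%
IR = r̄ / tracking error = -0.0317 / 0.8406 = -0.0377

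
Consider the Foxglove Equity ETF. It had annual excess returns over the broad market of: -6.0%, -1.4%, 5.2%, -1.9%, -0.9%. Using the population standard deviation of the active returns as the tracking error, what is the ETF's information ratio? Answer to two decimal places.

r̄ = (-6 − 1.4 + 5.2 − 1.9 − 0.9) / 5 = -1.0000%
Σ(r − r̄)² = (-6 − (-1.0000))² + (-1.4 − (-1.0000))² + … = 64.4200
population σ = √(64.4200 / 5) = √12.8840 = 3.5894%
IR = r̄ / tracking error = -1.0000 / 3.5894 = -0.2786

-0.28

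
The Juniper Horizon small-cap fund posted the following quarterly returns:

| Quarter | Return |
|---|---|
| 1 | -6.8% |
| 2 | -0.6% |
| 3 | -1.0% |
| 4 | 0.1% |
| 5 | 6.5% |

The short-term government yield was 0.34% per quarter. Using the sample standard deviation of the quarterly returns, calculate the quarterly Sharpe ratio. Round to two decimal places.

Mean return r̄ = -1.80 / 5 = -0.3600%
Σ(r − r̄)² = (-6.8 − (-0.3600))² + (-0.6 − (-0.3600))² + (-1 − (-0.3600))² + … = 89.2120
σ = √[89.2120 / 4] = 4.7226%
Sharpe = (r̄ − rf) / σ = (-0.3600 − 0.34) / 4.7226 = -0.7000 / 4.7226 = -0.1482

-0.15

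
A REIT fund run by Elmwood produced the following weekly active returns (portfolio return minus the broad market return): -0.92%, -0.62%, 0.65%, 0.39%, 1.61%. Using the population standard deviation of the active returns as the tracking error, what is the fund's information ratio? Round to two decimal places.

Mean return r̄ = 1.110 / 5 = 0.2220%
Population std dev = √[4.1511 / 5] = 0.9112%
IR = r̄ / tracking error = 0.2220 / 0.9112 = 0.2436

0.24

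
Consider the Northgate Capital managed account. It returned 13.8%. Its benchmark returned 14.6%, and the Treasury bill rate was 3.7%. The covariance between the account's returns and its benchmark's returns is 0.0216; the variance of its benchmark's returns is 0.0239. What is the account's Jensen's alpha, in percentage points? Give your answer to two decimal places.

β = Cov / Var = 0.0216 / 0.0239 = 0.9038
E[R] = Rf + β(Rm − Rf) = 3.7% + 0.9038 × (14.6% − 3.7%) = 13.5514%
α = Rp − E[R] = 13.8% − 13.5514% = 0.2486

0.25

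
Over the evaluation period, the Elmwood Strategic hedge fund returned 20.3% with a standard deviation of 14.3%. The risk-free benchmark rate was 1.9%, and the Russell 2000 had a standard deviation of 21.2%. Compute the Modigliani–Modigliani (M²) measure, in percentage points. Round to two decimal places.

Sharpe = (Rp − Rf) / σp = (20.3% − 1.9%) / 14.3% = 1.2867
M² = Rf + Sharpe × σm = 1.9% + 1.2867 × 21.2% = 29.1780%

29.18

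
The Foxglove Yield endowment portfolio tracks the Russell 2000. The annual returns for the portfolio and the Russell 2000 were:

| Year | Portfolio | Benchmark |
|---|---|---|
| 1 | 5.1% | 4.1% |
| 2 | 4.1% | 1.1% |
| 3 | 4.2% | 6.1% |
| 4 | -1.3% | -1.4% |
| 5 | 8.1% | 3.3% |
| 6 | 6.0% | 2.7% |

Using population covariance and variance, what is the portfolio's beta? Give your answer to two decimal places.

r̄p = 4.3667%,  r̄m = 2.6500%
Cov = Σ(rp − r̄p)(rm − r̄m) / 6 = 4.3933
Var(rm) = Σ(rm − r̄m)² / 6 = 5.5392
β = Cov / Var = 4.3933 / 5.5392 = 0.7931

0.79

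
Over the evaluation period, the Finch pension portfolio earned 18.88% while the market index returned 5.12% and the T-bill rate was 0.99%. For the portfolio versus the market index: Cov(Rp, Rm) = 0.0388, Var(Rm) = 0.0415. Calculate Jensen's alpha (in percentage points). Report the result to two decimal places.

β = Cov / Var = 0.0388 / 0.0415 = 0.9349
E[R] = Rf + β(Rm − Rf) = 0.99% + 0.9349 × (5.12% − 0.99%) = 4.8511%
α = Rp − E[R] = 18.88% − 4.8511% = 14.0289

14.03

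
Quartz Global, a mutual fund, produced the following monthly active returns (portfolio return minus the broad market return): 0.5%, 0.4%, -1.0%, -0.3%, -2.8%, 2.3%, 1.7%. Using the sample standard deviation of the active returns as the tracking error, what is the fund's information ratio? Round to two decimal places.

0.07

r̄ = (0.5 + 0.4 − 1 − 0.3 − 2.8 + 2.3 + 1.7) / 7 = 0.80 / 7 = 0.1143%
Σ(r − r̄)² = 17.4286; sample σ = √(17.4286/6) = 1.7043%
IR = r̄ / tracking error = 0.1143 / 1.7043 = 0.0671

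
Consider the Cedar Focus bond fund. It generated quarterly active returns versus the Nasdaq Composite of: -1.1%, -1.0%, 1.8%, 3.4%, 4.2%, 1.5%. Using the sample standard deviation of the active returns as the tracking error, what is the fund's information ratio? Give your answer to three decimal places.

Mean return μ = 8.80 / 6 = 1.4667%
Sample std dev = √[23.9933 / 5] = 2.1906%
IR = μ / tracking error = 1.4667 / 2.1906 = 0.6695

0.670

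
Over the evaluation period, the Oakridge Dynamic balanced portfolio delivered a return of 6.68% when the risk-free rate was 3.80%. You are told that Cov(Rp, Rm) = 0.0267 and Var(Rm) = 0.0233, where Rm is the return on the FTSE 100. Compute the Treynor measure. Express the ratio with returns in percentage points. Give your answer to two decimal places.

2.51

β = Cov / Var = 0.0267 / 0.0233 = 1.1459
Treynor = (Rp − Rf) / β = (6.68% − 3.80%) / 1.1459 = 2.88 / 1.1459 = 2.5133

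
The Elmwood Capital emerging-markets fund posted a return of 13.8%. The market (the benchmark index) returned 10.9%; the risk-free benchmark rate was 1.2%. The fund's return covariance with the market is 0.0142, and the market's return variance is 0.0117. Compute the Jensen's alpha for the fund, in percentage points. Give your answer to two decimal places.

0.83

β = Cov / Var = 0.0142 / 0.0117 = 1.2137
E[R] = Rf + β(Rm − Rf) = 1.2% + 1.2137 × (10.9% − 1.2%) = 12.9729%
α = Rp − E[R] = 13.8% − 12.9729% = 0.8271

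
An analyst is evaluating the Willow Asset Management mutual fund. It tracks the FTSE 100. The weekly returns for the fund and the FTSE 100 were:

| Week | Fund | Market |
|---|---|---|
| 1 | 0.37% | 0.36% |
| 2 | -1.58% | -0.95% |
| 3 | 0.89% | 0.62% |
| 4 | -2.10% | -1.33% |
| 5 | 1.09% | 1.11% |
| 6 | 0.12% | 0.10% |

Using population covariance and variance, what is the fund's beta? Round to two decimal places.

1.40

r̄p = -0.2017%,  r̄m = -0.0150%
Cov = Σ(rp − r̄p)(rm − r̄m) / 6 = 1.0305
Var(rm) = Σ(rm − r̄m)² / 6 = 0.7377
β = Cov / Var = 1.0305 / 0.7377 = 1.3969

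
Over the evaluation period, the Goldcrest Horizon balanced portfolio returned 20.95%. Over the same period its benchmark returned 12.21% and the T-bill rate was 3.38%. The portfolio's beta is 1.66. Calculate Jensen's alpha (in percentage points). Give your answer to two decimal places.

CAPM expected return = Rf + β(Rm − Rf) = 3.38% + 1.66 × (12.21% − 3.38%) = 3.38 + 1.66 × 8.83 = 18.0378%
Jensen's α = Rp − E[R] = 20.95% − 18.0378% = 2.9122

2.91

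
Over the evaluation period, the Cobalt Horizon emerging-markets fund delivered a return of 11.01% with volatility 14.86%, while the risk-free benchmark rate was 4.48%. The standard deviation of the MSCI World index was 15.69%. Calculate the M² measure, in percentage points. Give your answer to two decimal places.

Sharpe = (Rp − Rf) / σp = (11.01% − 4.48%) / 14.86% = 0.4394
M² = Rf + Sharpe × σm = 4.48% + 0.4394 × 15.69% = 11.3742%

11.37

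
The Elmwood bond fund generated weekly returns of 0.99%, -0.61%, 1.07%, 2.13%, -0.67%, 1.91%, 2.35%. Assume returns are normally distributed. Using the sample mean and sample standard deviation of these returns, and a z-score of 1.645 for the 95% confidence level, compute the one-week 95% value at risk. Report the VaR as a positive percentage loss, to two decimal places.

μ = (0.99 − 0.61 + 1.07 + 2.13 − 0.67 + 1.91 + 2.35) / 7 = 7.170 / 7 = 1.0243%
Sample std dev = √[9.3094 / 6] = 1.2456%
VaR = −(μ − z·σ) = −(1.0243 − 1.645 × 1.2456) = −(-1.0247) = 1.0247%

1.02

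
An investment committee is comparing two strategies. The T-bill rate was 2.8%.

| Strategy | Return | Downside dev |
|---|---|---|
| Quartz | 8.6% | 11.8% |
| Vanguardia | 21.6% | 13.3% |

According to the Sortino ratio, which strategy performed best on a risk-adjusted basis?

Vanguardia

Quartz: Sortino ratio = (8.6% − 2.8%) / 11.8% = 0.492
Vanguardia: Sortino ratio = (21.6% − 2.8%) / 13.3% = 1.414
Highest: Vanguardia (1.414).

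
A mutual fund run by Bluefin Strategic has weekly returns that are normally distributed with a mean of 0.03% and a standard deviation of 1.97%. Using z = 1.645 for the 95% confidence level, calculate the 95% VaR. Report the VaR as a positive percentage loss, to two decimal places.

VaR (as % loss) = −(μ − z·σ) = −(0.03% − 1.645 × 1.97%) = −(-3.21065%) = 3.21065%

3.21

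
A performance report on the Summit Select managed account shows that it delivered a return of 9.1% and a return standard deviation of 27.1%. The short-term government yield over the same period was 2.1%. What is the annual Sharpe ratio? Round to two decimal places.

0.26

Sharpe = (Rp − Rf) / σp = (9.1% − 2.1%) / 27.1% = 7.00% / 27.1% = 0.2583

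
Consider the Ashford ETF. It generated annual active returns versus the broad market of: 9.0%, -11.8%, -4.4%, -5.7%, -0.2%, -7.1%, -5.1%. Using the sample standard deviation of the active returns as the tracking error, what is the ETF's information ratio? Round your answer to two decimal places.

μ = (9 − 11.8 − 4.4 − 5.7 − 0.2 − 7.1 − 5.1) / 7 = -25.30 / 7 = -3.6143%
Σ(r − μ)² = (9 − (-3.6143))² + (-11.8 − (-3.6143))² + … = 257.1086
σ = √[257.1086 / 6] = 6.5461%
IR = μ / tracking error = -3.6143 / 6.5461 = -0.5521

-0.55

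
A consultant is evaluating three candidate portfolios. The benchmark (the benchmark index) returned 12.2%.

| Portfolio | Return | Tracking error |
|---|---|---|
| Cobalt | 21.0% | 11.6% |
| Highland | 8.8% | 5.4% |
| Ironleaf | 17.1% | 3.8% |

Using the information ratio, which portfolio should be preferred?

Cobalt: IR = (21.0% − 12.2%) / 11.6% = 0.759
Highland: IR = (8.8% − 12.2%) / 5.4% = -0.630
Ironleaf: IR = (17.1% − 12.2%) / 3.8% = 1.289
Highest: Ironleaf (1.289).

Ironleaf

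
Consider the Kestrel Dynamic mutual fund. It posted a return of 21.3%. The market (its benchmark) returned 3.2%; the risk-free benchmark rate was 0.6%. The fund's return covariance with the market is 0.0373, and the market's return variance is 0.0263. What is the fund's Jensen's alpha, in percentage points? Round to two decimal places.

β = Cov / Var = 0.0373 / 0.0263 = 1.4183
E[R] = Rf + β(Rm − Rf) = 0.6% + 1.4183 × (3.2% − 0.6%) = 4.2876%
α = Rp − E[R] = 21.3% − 4.2876% = 17.0124

17.01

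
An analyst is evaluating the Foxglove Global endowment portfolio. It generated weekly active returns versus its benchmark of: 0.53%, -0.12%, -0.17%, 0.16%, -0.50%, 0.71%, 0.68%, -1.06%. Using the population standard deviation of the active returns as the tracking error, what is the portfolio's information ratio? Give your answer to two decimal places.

0.05

μ = (0.53 − 0.12 − 0.17 + 0.16 − 0.5 + 0.71 + 0.68 − 1.06) / 8 = 0.230 / 8 = 0.0288%
Σ(r − μ)² = (0.53 − 0.0288)² + (-0.12 − 0.0288)² + … = 2.6833
population σ = √(2.6833 / 8) = √0.3354 = 0.5791%
IR = μ / tracking error = 0.0288 / 0.5791 = 0.0497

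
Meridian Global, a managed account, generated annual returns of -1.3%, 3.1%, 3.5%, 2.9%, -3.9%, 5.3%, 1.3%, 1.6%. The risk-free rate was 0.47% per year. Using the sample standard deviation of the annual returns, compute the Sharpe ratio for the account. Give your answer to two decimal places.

Mean return r̄ = 12.50 / 8 = 1.5625%
Σ(r − r̄)² = 59.9788; sample σ = √(59.9788/7) = 2.9272%
Sharpe = (r̄ − rf) / σ = (1.5625 − 0.47) / 2.9272 = 1.0925 / 2.9272 = 0.3732

0.37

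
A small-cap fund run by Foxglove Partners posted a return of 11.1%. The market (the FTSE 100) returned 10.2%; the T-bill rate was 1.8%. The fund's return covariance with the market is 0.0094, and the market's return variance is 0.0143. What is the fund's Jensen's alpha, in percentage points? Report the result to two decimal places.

β = Cov / Var = 0.0094 / 0.0143 = 0.6573
E[R] = Rf + β(Rm − Rf) = 1.8% + 0.6573 × (10.2% − 1.8%) = 7.3213%
α = Rp − E[R] = 11.1% − 7.3213% = 3.7787

3.78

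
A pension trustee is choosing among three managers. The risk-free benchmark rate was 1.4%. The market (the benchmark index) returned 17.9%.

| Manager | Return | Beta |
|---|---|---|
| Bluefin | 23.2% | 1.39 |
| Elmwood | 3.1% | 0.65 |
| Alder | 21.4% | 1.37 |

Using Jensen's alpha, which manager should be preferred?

Bluefin: α = 23.2% − [1.4% + 1.39 × (17.9% − 1.4%)] = -1.135
Elmwood: α = 3.1% − [1.4% + 0.65 × (17.9% − 1.4%)] = -9.025
Alder: α = 21.4% − [1.4% + 1.37 × (17.9% − 1.4%)] = -2.605
Highest: Bluefin (-1.135).

Bluefin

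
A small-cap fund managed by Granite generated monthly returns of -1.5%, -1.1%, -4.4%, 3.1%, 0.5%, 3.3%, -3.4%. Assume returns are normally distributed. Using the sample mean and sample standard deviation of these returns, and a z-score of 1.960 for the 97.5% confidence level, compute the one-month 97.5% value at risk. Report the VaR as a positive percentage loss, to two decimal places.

Mean return μ = -3.50 / 7 = -0.5000%
Sample std dev = √[53.3800 / 6] = 2.9827%
VaR = −(μ − z·σ) = −(-0.5000 − 1.960 × 2.9827) = −(-6.3461) = 6.3461%

6.35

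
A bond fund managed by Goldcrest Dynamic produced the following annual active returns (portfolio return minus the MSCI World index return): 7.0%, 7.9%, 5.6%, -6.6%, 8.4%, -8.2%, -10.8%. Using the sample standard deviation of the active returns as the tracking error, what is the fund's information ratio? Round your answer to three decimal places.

r̄ = (7 + 7.9 + 5.6 − 6.6 + 8.4 − 8.2 − 10.8) / 7 = 0.4714%
Sample σ = √[Σ(r − r̄)² / 6] = √[439.2143 / 6] = √73.2024 = 8.5558%
IR = r̄ / tracking error = 0.4714 / 8.5558 = 0.0551

0.055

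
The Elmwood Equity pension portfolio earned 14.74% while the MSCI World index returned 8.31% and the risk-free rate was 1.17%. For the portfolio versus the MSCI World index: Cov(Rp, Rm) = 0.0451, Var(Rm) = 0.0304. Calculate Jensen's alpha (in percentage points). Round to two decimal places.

2.98

β = Cov / Var = 0.0451 / 0.0304 = 1.4836
E[R] = Rf + β(Rm − Rf) = 1.17% + 1.4836 × (8.31% − 1.17%) = 11.7629%
α = Rp − E[R] = 14.74% − 11.7629% = 2.9771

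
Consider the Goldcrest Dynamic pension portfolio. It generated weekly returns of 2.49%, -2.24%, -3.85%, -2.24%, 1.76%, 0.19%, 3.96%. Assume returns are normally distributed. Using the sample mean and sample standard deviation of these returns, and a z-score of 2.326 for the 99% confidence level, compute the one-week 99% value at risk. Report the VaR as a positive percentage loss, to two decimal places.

6.70

Mean return r̄ = 0.070 / 7 = 0.0100%
Sample std dev = √[49.8724 / 6] = 2.8831%
VaR = −(r̄ − z·σ) = −(0.0100 − 2.326 × 2.8831) = −(-6.6961) = 6.6961%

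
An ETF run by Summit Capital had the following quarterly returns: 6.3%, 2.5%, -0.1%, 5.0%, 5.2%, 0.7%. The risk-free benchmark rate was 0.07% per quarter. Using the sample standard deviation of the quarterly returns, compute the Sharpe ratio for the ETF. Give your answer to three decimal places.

1.218

μ = (6.3 + 2.5 − 0.1 + 5 + 5.2 + 0.7) / 6 = 3.2667%
Sample std dev = √[34.4533 / 5] = 2.6250%
Sharpe = (μ − rf) / σ = (3.2667 − 0.07) / 2.6250 = 3.1967 / 2.6250 = 1.2178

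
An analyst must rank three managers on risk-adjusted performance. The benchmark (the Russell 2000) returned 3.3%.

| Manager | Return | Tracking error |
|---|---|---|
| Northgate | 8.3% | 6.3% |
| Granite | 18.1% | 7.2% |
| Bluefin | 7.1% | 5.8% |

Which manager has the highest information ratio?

Granite

Northgate: IR = (8.3% − 3.3%) / 6.3% = 0.794
Granite: IR = (18.1% − 3.3%) / 7.2% = 2.056
Bluefin: IR = (7.1% − 3.3%) / 5.8% = 0.655
Highest: Granite (2.056).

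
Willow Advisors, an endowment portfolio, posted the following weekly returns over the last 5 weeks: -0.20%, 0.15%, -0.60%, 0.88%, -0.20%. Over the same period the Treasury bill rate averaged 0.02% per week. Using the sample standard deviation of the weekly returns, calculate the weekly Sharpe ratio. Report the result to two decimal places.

-0.03

Mean return μ = 0.030 / 5 = 0.0060%
Σ(r − μ)² = (-0.2 − 0.0060)² + (0.15 − 0.0060)² + (-0.6 − 0.0060)² + … = 1.2367
σ = √[1.2367 / 4] = 0.5560%
Sharpe = (μ − rf) / σ = (0.0060 − 0.02) / 0.5560 = -0.0140 / 0.5560 = -0.0252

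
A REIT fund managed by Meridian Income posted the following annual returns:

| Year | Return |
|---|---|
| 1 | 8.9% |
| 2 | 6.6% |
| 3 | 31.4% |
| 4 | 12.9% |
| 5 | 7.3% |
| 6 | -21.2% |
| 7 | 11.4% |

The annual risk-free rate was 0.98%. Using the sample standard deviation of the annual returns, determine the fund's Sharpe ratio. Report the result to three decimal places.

μ = (8.9 + 6.6 + 31.4 + 12.9 + 7.3 − 21.2 + 11.4) / 7 = 57.30 / 7 = 8.1857%
Sample std dev = √[1438.7886 / 6] = 15.4854%
Sharpe = (μ − rf) / σ = (8.1857 − 0.98) / 15.4854 = 7.2057 / 15.4854 = 0.4653

0.465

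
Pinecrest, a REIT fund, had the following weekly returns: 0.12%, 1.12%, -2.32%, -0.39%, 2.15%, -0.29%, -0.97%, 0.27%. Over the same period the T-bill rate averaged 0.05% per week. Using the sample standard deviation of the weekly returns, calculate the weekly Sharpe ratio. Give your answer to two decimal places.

-0.07

Mean return r̄ = -0.310 / 8 = -0.0388%
Sample σ = √[Σ(r − r̄)² / 7] = √[12.5117 / 7] = √1.7874 = 1.3369%
Sharpe = (r̄ − rf) / σ = (-0.0388 − 0.05) / 1.3369 = -0.0888 / 1.3369 = -0.0664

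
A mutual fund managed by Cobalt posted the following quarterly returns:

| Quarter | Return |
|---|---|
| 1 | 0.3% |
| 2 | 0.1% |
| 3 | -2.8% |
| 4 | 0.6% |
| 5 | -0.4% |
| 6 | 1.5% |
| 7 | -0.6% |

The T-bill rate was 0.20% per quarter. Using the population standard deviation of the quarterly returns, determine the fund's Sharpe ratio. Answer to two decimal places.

-0.31

μ = (0.3 + 0.1 − 2.8 + 0.6 − 0.4 + 1.5 − 0.6) / 7 = -1.30 / 7 = -0.1857%
Σ(r − μ)² = (0.3 − (-0.1857))² + (0.1 − (-0.1857))² + … = 10.8286
population σ = √(10.8286 / 7) = √1.5469 = 1.2437%
Sharpe = (μ − rf) / σ = (-0.1857 − 0.2) / 1.2437 = -0.3857 / 1.2437 = -0.3101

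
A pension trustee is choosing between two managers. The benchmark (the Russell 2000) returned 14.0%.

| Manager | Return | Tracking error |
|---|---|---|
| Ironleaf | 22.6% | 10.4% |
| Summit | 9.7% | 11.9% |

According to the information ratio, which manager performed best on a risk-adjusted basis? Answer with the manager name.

Ironleaf: IR = (22.6% − 14.0%) / 10.4% = 0.827
Summit: IR = (9.7% − 14.0%) / 11.9% = -0.361
Highest: Ironleaf (0.827).

Ironleaf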